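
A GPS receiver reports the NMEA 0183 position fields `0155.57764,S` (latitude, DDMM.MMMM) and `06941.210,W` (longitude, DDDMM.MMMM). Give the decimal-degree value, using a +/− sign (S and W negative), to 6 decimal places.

-1.926294, -69.686833

Lat: split at 2 digits → 01° and 55.57764′; 1 + 55.57764/60 = 1.9262940
S → negative
Longitude: degrees = first 3 digits = 69, minutes = 41.21; 69 + 41.21/60 = 69.6868333
hemisphere W, so the sign is −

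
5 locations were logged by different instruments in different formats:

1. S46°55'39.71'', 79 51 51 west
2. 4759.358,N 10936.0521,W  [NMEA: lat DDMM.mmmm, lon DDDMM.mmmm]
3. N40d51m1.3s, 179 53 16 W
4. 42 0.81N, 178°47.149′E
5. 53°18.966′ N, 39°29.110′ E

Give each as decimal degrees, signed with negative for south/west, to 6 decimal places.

Point 1:
  Lat: 55′ + 39.71″ = 55.66183′; 46 + 55.66183/60 = 46.9276972
  S ⇒ negate
  Lon: 51′ + 51″ = 51.85000′; 79 + 51.85000/60 = 79.8641667
  W ⇒ negate
Point 2:
  Lat: split at 2 digits → 47° and 59.358′; 47 + 59.358/60 = 47.9893000
  N ⇒ keep positive
  Longitude: split at 3 digits → 109° and 36.0521′; 109 + 36.0521/60 = 109.6008683
  W → negative
Point 3:
  Lat: 40° + 51/60 + 1.3/3600 = 40 + 0.850000 + 0.000361 = 40.8503611
  N ⇒ keep positive
  Longitude: 179° + 53/60 + 16/3600 = 179 + 0.883333 + 0.004444 = 179.8877778
  hemisphere W, so the sign is −
Point 4:
  φ: 42 + 0.81/60 = 42.0135000
  N ⇒ keep positive
  λ: 178 + 47.149/60 = 178.7858167
  E → positive
Point 5:
  φ: 53 + 18.966/60 = 53.3161000
  N → positive
  Longitude: 29.11′ = 0.485167°; total 39.4851667
  E ⇒ keep positive

1. -46.927697, -79.864167
2. 47.989300, -109.600868
3. 40.850361, -179.887778
4. 42.013500, 178.785817
5. 53.316100, 39.485167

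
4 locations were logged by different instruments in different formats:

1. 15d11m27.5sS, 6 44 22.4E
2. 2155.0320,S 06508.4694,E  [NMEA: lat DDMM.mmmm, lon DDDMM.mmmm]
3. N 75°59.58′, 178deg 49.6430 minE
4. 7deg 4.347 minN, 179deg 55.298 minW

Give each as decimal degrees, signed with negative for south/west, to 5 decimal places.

Point 1:
  Lat: 15 + 11/60 + 27.5/3600 = 15.190972
  S → negative
  Longitude: 6 + 44/60 + 22.4/3600 = 6.739556
  E → positive
Point 2:
  Latitude: degrees = first 2 digits = 21, minutes = 55.032; 21 + 55.032/60 = 21.917200
  S ⇒ negate
  Longitude: split at 3 digits → 065° and 8.4694′; 65 + 8.4694/60 = 65.141157
  E → positive
Point 3:
  Latitude: 75 + 59.58/60 = 75.993000
  N ⇒ keep positive
  λ: 49.643′ = 0.827383°; total 178.827383
  E ⇒ keep positive
Point 4:
  φ: 7 + 4.347/60 = 7.072450
  N ⇒ keep positive
  λ: 55.298′ = 0.921633°; total 179.921633
  W → negative

1. -15.19097, 6.73956
2. -21.91720, 65.14116
3. 75.99300, 178.82738
4. 7.07245, -179.92163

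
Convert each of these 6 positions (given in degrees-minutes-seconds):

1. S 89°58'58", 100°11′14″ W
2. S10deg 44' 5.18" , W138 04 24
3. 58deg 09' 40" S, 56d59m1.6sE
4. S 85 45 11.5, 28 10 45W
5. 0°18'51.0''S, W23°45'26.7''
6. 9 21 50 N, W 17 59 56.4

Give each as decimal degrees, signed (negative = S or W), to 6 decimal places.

1. -89.982778, -100.187222
2. -10.734772, -138.073333
3. -58.161111, 56.983778
4. -85.753194, -28.179167
5. -0.314167, -23.757417
6. 9.363889, -17.999000

Point 1:
  φ: 58′ + 58″ = 58.96667′; 89 + 58.96667/60 = 89.9827778
  hemisphere S, so the sign is −
  Lon: 100° + 11/60 + 14/3600 = 100 + 0.183333 + 0.003889 = 100.1872222
  W → negative
Point 2:
  φ: 10 + 44/60 + 5.18/3600 = 10.7347722
  hemisphere S, so the sign is −
  λ: 138° + 4/60 + 24/3600 = 138 + 0.066667 + 0.006667 = 138.0733333
  hemisphere W, so the sign is −
Point 3:
  Lat: 9′ + 40″ = 9.66667′; 58 + 9.66667/60 = 58.1611111
  hemisphere S, so the sign is −
  λ: 56 + 59/60 + 1.6/3600 = 56.9837778
  E ⇒ keep positive
Point 4:
  Latitude: 45′ + 11.5″ = 45.19167′; 85 + 45.19167/60 = 85.7531944
  S ⇒ negate
  Lon: 10′ + 45″ = 10.75000′; 28 + 10.75000/60 = 28.1791667
  W ⇒ negate
Point 5:
  Latitude: 18′ + 51″ = 18.85000′; 0 + 18.85000/60 = 0.3141667
  S ⇒ negate
  Lon: 45′ + 26.7″ = 45.44500′; 23 + 45.44500/60 = 23.7574167
  W ⇒ negate
Point 6:
  Lat: 9° + 21/60 + 50/3600 = 9 + 0.350000 + 0.013889 = 9.3638889
  N → positive
  Lon: 17 + 59/60 + 56.4/3600 = 17.9990000
  W → negative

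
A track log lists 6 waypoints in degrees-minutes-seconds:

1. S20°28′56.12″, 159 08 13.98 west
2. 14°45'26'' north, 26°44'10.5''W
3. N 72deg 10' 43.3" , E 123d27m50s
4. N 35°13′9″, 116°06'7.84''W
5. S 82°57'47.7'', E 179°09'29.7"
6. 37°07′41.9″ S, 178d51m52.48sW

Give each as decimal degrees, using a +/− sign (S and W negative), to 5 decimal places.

Point 1:
  φ: 28′ + 56.12″ = 28.93533′; 20 + 28.93533/60 = 20.482256
  hemisphere S, so the sign is −
  Lon: 8′ + 13.98″ = 8.23300′; 159 + 8.23300/60 = 159.137217
  hemisphere W, so the sign is −
Point 2:
  Lat: 14° + 45/60 + 26/3600 = 14 + 0.750000 + 0.007222 = 14.757222
  N → positive
  Lon: 26 + 44/60 + 10.5/3600 = 26.736250
  W → negative
Point 3:
  Latitude: 10′ + 43.3″ = 10.72167′; 72 + 10.72167/60 = 72.178694
  N ⇒ keep positive
  Longitude: 27′ + 50″ = 27.83333′; 123 + 27.83333/60 = 123.463889
  E → positive
Point 4:
  φ: 35° + 13/60 + 9/3600 = 35 + 0.216667 + 0.002500 = 35.219167
  N → positive
  Lon: 116° + 6/60 + 7.84/3600 = 116 + 0.100000 + 0.002178 = 116.102178
  W ⇒ negate
Point 5:
  Lat: 57′ + 47.7″ = 57.79500′; 82 + 57.79500/60 = 82.963250
  S ⇒ negate
  Lon: 9′ + 29.7″ = 9.49500′; 179 + 9.49500/60 = 179.158250
  E → positive
Point 6:
  φ: 37° + 7/60 + 41.9/3600 = 37 + 0.116667 + 0.011639 = 37.128306
  S → negative
  Lon: 178 + 51/60 + 52.48/3600 = 178.864578
  hemisphere W, so the sign is −

1. -20.48226, -159.13722
2. 14.75722, -26.73625
3. 72.17869, 123.46389
4. 35.21917, -116.10218
5. -82.96325, 179.15825
6. -37.12831, -178.86458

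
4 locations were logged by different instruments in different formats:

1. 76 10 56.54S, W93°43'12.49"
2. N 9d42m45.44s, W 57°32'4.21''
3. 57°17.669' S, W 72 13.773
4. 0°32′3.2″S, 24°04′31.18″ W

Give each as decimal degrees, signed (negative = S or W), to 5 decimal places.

1. -76.18237, -93.72014
2. 9.71262, -57.53450
3. -57.29448, -72.22955
4. -0.53422, -24.07533

Point 1:
  φ: 10′ + 56.54″ = 10.94233′; 76 + 10.94233/60 = 76.182372
  hemisphere S, so the sign is −
  Longitude: 43′ + 12.49″ = 43.20817′; 93 + 43.20817/60 = 93.720136
  W ⇒ negate
Point 2:
  Latitude: 9° + 42/60 + 45.44/3600 = 9 + 0.700000 + 0.012622 = 9.712622
  N ⇒ keep positive
  λ: 57 + 32/60 + 4.21/3600 = 57.534503
  hemisphere W, so the sign is −
Point 3:
  φ: 17.669′ = 0.294483°; total 57.294483
  S → negative
  λ: 13.773′ = 0.229550°; total 72.229550
  hemisphere W, so the sign is −
Point 4:
  Lat: 0 + 32/60 + 3.2/3600 = 0.534222
  S ⇒ negate
  λ: 24 + 4/60 + 31.18/3600 = 24.075328
  W → negative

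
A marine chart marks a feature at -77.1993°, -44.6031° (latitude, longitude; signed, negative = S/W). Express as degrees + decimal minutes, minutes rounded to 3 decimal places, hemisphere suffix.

77° 11.958′ S, 44° 36.186′ W

Latitude is negative → S; |value| = 77.199300
Lat: fractional part 0.199300 → 11.95800 minutes
Longitude is negative → W; |value| = 44.603100
λ: 44° + 0.603100 × 60 = 44° 36.18600′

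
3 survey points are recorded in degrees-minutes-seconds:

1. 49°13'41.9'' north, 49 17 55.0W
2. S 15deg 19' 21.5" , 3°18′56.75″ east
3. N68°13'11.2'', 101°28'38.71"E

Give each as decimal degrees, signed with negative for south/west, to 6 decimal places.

1. 49.228306, -49.298611
2. -15.322639, 3.315764
3. 68.219778, 101.477419

Point 1:
  Lat: 13′ + 41.9″ = 13.69833′; 49 + 13.69833/60 = 49.2283056
  N → positive
  λ: 49° + 17/60 + 55/3600 = 49 + 0.283333 + 0.015278 = 49.2986111
  hemisphere W, so the sign is −
Point 2:
  φ: 15 + 19/60 + 21.5/3600 = 15.3226389
  hemisphere S, so the sign is −
  λ: 3 + 18/60 + 56.75/3600 = 3.3157639
  E ⇒ keep positive
Point 3:
  φ: 13′ + 11.2″ = 13.18667′; 68 + 13.18667/60 = 68.2197778
  N → positive
  Lon: 101° + 28/60 + 38.71/3600 = 101 + 0.466667 + 0.010753 = 101.4774194
  E ⇒ keep positive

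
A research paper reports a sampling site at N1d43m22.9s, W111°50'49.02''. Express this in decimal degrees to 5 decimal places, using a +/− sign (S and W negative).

φ: 1° + 43/60 + 22.9/3600 = 1 + 0.716667 + 0.006361 = 1.723028
N ⇒ keep positive
λ: 111 + 50/60 + 49.02/3600 = 111.846950
W ⇒ negate

1.72303, -111.84695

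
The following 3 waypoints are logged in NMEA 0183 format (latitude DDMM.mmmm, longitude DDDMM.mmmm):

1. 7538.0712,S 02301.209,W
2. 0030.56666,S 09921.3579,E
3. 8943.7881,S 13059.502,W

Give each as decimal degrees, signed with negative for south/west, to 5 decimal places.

Point 1:
  Latitude: split at 2 digits → 75° and 38.0712′; 75 + 38.0712/60 = 75.634520
  S → negative
  Lon: split at 3 digits → 023° and 1.209′; 23 + 1.209/60 = 23.020150
  W ⇒ negate
Point 2:
  φ: degrees = first 2 digits = 0, minutes = 30.56666; 0 + 30.56666/60 = 0.509444
  hemisphere S, so the sign is −
  Longitude: split at 3 digits → 099° and 21.3579′; 99 + 21.3579/60 = 99.355965
  E ⇒ keep positive
Point 3:
  Lat: degrees = first 2 digits = 89, minutes = 43.7881; 89 + 43.7881/60 = 89.729802
  hemisphere S, so the sign is −
  λ: degrees = first 3 digits = 130, minutes = 59.502; 130 + 59.502/60 = 130.991700
  hemisphere W, so the sign is −

1. -75.63452, -23.02015
2. -0.50944, 99.35597
3. -89.72980, -130.99170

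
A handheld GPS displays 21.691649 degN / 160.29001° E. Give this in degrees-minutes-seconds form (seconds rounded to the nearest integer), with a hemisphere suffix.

21°41′30″ N, 160°17′24″ E

Lat: 0.691649° → 41.49894′; 0.49894 × 60 = 29.94″
Lon: 0.290010 × 60 = 17.40060′ → 17′, remainder × 60 = 24.04″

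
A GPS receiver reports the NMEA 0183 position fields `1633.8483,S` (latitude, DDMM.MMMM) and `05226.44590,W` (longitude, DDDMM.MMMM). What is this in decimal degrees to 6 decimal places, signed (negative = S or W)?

Latitude: split at 2 digits → 16° and 33.8483′; 16 + 33.8483/60 = 16.5641383
S ⇒ negate
Lon: degrees = first 3 digits = 52, minutes = 26.4459; 52 + 26.4459/60 = 52.4407650
W ⇒ negate

-16.564138, -52.440765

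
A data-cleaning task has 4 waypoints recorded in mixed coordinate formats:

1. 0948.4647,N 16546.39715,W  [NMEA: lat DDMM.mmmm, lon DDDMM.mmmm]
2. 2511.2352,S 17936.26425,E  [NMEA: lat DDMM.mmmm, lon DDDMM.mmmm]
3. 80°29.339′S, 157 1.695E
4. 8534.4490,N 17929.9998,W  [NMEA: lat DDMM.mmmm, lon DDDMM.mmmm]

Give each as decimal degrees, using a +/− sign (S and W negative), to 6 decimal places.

Point 1:
  φ: degrees = first 2 digits = 9, minutes = 48.4647; 9 + 48.4647/60 = 9.8077450
  N ⇒ keep positive
  Longitude: degrees = first 3 digits = 165, minutes = 46.39715; 165 + 46.39715/60 = 165.7732858
  W ⇒ negate
Point 2:
  Latitude: degrees = first 2 digits = 25, minutes = 11.2352; 25 + 11.2352/60 = 25.1872533
  S → negative
  Lon: degrees = first 3 digits = 179, minutes = 36.26425; 179 + 36.26425/60 = 179.6044042
  E → positive
Point 3:
  φ: 80 + 29.339/60 = 80.4889833
  S → negative
  Lon: 157 + 1.695/60 = 157.0282500
  E → positive
Point 4:
  Lat: split at 2 digits → 85° and 34.449′; 85 + 34.449/60 = 85.5741500
  N → positive
  Longitude: split at 3 digits → 179° and 29.9998′; 179 + 29.9998/60 = 179.4999967
  hemisphere W, so the sign is −

1. 9.807745, -165.773286
2. -25.187253, 179.604404
3. -80.488983, 157.028250
4. 85.574150, -179.499997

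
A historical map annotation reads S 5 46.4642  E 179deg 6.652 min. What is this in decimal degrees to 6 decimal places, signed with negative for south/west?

φ: 5 + 46.4642/60 = 5.7744033
S ⇒ negate
λ: 6.652′ = 0.110867°; total 179.1108667
E → positive

-5.774403, 179.110867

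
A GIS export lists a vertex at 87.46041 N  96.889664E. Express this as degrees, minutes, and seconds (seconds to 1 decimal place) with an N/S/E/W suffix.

87°27′37.5″ N, 96°53′22.8″ E

Lat: whole degrees 87; 27.62460′ → 27′ and 37.476″
Longitude: 0.889664 × 60 = 53.37984′ → 53′, remainder × 60 = 22.790″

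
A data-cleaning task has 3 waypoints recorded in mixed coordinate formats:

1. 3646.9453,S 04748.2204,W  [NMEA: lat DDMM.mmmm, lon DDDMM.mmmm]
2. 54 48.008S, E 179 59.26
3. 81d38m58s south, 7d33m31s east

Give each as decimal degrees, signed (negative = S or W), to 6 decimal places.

Point 1:
  Latitude: split at 2 digits → 36° and 46.9453′; 36 + 46.9453/60 = 36.7824217
  hemisphere S, so the sign is −
  Lon: degrees = first 3 digits = 47, minutes = 48.2204; 47 + 48.2204/60 = 47.8036733
  W ⇒ negate
Point 2:
  φ: 48.008′ = 0.800133°; total 54.8001333
  hemisphere S, so the sign is −
  λ: 59.26′ = 0.987667°; total 179.9876667
  E → positive
Point 3:
  Latitude: 38′ + 58″ = 38.96667′; 81 + 38.96667/60 = 81.6494444
  hemisphere S, so the sign is −
  λ: 7 + 33/60 + 31/3600 = 7.5586111
  E ⇒ keep positive

1. -36.782422, -47.803673
2. -54.800133, 179.987667
3. -81.649444, 7.558611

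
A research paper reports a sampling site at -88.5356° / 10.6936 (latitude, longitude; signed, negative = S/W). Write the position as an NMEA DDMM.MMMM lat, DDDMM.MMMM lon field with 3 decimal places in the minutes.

8832.136,S / 01041.616,E

Latitude is negative → S; |value| = 88.535600
φ: 88° + 0.535600 × 60 = 88° 32.13600′
Longitude: fractional part 0.693600 → 41.61600 minutes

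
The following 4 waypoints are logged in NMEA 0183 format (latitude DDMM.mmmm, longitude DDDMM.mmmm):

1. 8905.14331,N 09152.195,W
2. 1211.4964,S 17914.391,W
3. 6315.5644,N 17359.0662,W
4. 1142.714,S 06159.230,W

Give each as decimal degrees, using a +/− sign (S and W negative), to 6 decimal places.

1. 89.085722, -91.869917
2. -12.191607, -179.239850
3. 63.259407, -173.984437
4. -11.711900, -61.987167

Point 1:
  φ: degrees = first 2 digits = 89, minutes = 5.14331; 89 + 5.14331/60 = 89.0857218
  N → positive
  λ: degrees = first 3 digits = 91, minutes = 52.195; 91 + 52.195/60 = 91.8699167
  W → negative
Point 2:
  φ: split at 2 digits → 12° and 11.4964′; 12 + 11.4964/60 = 12.1916067
  S ⇒ negate
  λ: degrees = first 3 digits = 179, minutes = 14.391; 179 + 14.391/60 = 179.2398500
  W → negative
Point 3:
  φ: degrees = first 2 digits = 63, minutes = 15.5644; 63 + 15.5644/60 = 63.2594067
  N ⇒ keep positive
  Lon: degrees = first 3 digits = 173, minutes = 59.0662; 173 + 59.0662/60 = 173.9844367
  hemisphere W, so the sign is −
Point 4:
  φ: split at 2 digits → 11° and 42.714′; 11 + 42.714/60 = 11.7119000
  hemisphere S, so the sign is −
  Lon: degrees = first 3 digits = 61, minutes = 59.23; 61 + 59.23/60 = 61.9871667
  W → negative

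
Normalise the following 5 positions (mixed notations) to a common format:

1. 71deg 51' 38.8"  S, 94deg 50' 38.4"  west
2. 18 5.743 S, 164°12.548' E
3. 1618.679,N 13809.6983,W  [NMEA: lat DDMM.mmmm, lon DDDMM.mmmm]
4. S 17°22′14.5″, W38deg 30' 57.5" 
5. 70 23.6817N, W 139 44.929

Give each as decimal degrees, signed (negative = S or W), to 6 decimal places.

Point 1:
  Latitude: 51′ + 38.8″ = 51.64667′; 71 + 51.64667/60 = 71.8607778
  hemisphere S, so the sign is −
  λ: 50′ + 38.4″ = 50.64000′; 94 + 50.64000/60 = 94.8440000
  W → negative
Point 2:
  Lat: 18 + 5.743/60 = 18.0957167
  S ⇒ negate
  Lon: 12.548′ = 0.209133°; total 164.2091333
  E ⇒ keep positive
Point 3:
  φ: split at 2 digits → 16° and 18.679′; 16 + 18.679/60 = 16.3113167
  N → positive
  Longitude: split at 3 digits → 138° and 9.6983′; 138 + 9.6983/60 = 138.1616383
  W → negative
Point 4:
  Lat: 17 + 22/60 + 14.5/3600 = 17.3706944
  hemisphere S, so the sign is −
  Longitude: 38 + 30/60 + 57.5/3600 = 38.5159722
  hemisphere W, so the sign is −
Point 5:
  Latitude: 23.6817′ = 0.394695°; total 70.3946950
  N ⇒ keep positive
  Longitude: 44.929′ = 0.748817°; total 139.7488167
  W ⇒ negate

1. -71.860778, -94.844000
2. -18.095717, 164.209133
3. 16.311317, -138.161638
4. -17.370694, -38.515972
5. 70.394695, -139.748817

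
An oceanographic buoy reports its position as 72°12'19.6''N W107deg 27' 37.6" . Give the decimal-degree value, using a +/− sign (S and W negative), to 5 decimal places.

φ: 72 + 12/60 + 19.6/3600 = 72.205444
N ⇒ keep positive
Lon: 107° + 27/60 + 37.6/3600 = 107 + 0.450000 + 0.010444 = 107.460444
W → negative

72.20544, -107.46044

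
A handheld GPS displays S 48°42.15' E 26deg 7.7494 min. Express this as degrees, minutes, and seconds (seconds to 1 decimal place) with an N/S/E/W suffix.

48°42′9.0″ S, 26°07′45.0″ E

φ: 42.15000′ → 42′ and 0.15000 × 60 = 9.000″
λ: 7.74940′ → 7′ and 0.74940 × 60 = 44.964″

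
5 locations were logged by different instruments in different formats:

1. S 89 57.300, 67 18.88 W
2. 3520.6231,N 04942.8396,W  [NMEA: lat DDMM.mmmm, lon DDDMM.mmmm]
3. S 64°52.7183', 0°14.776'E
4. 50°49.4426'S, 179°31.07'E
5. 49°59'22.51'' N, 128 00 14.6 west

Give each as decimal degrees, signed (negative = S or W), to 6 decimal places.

1. -89.955000, -67.314667
2. 35.343718, -49.713993
3. -64.878638, 0.246267
4. -50.824043, 179.517833
5. 49.989586, -128.004056

Point 1:
  Latitude: 57.3′ = 0.955000°; total 89.9550000
  S → negative
  λ: 18.88′ = 0.314667°; total 67.3146667
  W → negative
Point 2:
  Latitude: degrees = first 2 digits = 35, minutes = 20.6231; 35 + 20.6231/60 = 35.3437183
  N → positive
  λ: split at 3 digits → 049° and 42.8396′; 49 + 42.8396/60 = 49.7139933
  hemisphere W, so the sign is −
Point 3:
  φ: 64 + 52.7183/60 = 64.8786383
  hemisphere S, so the sign is −
  Lon: 14.776′ = 0.246267°; total 0.2462667
  E → positive
Point 4:
  φ: 50 + 49.4426/60 = 50.8240433
  hemisphere S, so the sign is −
  Longitude: 179 + 31.07/60 = 179.5178333
  E → positive
Point 5:
  Latitude: 59′ + 22.51″ = 59.37517′; 49 + 59.37517/60 = 49.9895861
  N ⇒ keep positive
  λ: 128 + 0/60 + 14.6/3600 = 128.0040556
  W → negative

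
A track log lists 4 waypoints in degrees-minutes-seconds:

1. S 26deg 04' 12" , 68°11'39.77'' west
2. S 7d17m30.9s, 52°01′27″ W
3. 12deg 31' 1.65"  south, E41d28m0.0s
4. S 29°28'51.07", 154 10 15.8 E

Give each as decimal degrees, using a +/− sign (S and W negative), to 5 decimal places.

1. -26.07000, -68.19438
2. -7.29192, -52.02417
3. -12.51713, 41.46667
4. -29.48085, 154.17106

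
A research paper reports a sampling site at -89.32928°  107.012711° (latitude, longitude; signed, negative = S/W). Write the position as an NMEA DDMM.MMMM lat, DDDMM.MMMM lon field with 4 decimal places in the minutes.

8919.7568,S / 10700.7627,E

Latitude is negative → S; |value| = 89.329280
Lat: minutes = (89.329280 − 89) × 60 = 19.756800
Longitude: fractional part 0.012711 → 0.762660 minutes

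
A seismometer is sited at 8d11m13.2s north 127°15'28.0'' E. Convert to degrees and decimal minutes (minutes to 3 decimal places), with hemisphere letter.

8° 11.220′ N, 127° 15.467′ E

Lat: 11 + 13.2/60 = 11.22000′
Longitude: 15 + 28/60 = 15.46667′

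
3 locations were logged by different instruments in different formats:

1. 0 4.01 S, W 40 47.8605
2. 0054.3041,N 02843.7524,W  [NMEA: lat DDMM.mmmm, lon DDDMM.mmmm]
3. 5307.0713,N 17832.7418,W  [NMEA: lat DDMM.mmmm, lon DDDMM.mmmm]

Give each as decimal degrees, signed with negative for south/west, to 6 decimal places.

1. -0.066833, -40.797675
2. 0.905068, -28.729207
3. 53.117855, -178.545697

Point 1:
  φ: 4.01′ = 0.066833°; total 0.0668333
  S → negative
  λ: 47.8605′ = 0.797675°; total 40.7976750
  W ⇒ negate
Point 2:
  Latitude: degrees = first 2 digits = 0, minutes = 54.3041; 0 + 54.3041/60 = 0.9050683
  N → positive
  Lon: degrees = first 3 digits = 28, minutes = 43.7524; 28 + 43.7524/60 = 28.7292067
  W ⇒ negate
Point 3:
  Lat: split at 2 digits → 53° and 7.0713′; 53 + 7.0713/60 = 53.1178550
  N → positive
  Longitude: degrees = first 3 digits = 178, minutes = 32.7418; 178 + 32.7418/60 = 178.5456967
  W → negative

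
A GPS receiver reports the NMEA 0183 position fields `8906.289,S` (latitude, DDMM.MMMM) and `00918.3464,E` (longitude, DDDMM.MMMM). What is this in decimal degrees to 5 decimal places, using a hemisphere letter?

φ: split at 2 digits → 89° and 6.289′; 89 + 6.289/60 = 89.104817
λ: split at 3 digits → 009° and 18.3464′; 9 + 18.3464/60 = 9.305773

89.10482° S, 9.30577° E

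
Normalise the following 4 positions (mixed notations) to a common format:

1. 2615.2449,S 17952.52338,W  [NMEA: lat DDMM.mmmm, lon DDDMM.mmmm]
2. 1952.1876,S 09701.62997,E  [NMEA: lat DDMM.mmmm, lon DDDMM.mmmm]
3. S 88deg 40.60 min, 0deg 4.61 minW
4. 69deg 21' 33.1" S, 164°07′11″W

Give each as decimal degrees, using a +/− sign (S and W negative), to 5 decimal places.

1. -26.25408, -179.87539
2. -19.86979, 97.02717
3. -88.67667, -0.07683
4. -69.35919, -164.11972

Point 1:
  φ: degrees = first 2 digits = 26, minutes = 15.2449; 26 + 15.2449/60 = 26.254082
  S → negative
  λ: degrees = first 3 digits = 179, minutes = 52.52338; 179 + 52.52338/60 = 179.875390
  W → negative
Point 2:
  φ: split at 2 digits → 19° and 52.1876′; 19 + 52.1876/60 = 19.869793
  hemisphere S, so the sign is −
  Longitude: split at 3 digits → 097° and 1.62997′; 97 + 1.62997/60 = 97.027166
  E ⇒ keep positive
Point 3:
  Latitude: 40.6′ = 0.676667°; total 88.676667
  S ⇒ negate
  Lon: 0 + 4.61/60 = 0.076833
  W → negative
Point 4:
  Latitude: 69 + 21/60 + 33.1/3600 = 69.359194
  S ⇒ negate
  λ: 164° + 7/60 + 11/3600 = 164 + 0.116667 + 0.003056 = 164.119722
  hemisphere W, so the sign is −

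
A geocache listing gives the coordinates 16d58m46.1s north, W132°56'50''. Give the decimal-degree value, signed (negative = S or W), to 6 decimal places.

Lat: 16 + 58/60 + 46.1/3600 = 16.9794722
N → positive
λ: 132° + 56/60 + 50/3600 = 132 + 0.933333 + 0.013889 = 132.9472222
W → negative

16.979472, -132.947222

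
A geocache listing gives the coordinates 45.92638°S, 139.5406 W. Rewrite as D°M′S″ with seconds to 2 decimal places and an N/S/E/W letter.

45°55′34.97″ S, 139°32′26.16″ W

Latitude: 0.926380° → 55.58280′; 0.58280 × 60 = 34.9680″
λ: whole degrees 139; 32.43600′ → 32′ and 26.1600″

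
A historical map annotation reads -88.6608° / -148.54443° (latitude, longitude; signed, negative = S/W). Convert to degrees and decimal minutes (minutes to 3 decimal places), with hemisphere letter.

Latitude is negative → S; |value| = 88.660800
Latitude: minutes = (88.660800 − 88) × 60 = 39.64800
Longitude is negative → W; |value| = 148.544430
Lon: fractional part 0.544430 → 32.66580 minutes

88° 39.648′ S, 148° 32.666′ W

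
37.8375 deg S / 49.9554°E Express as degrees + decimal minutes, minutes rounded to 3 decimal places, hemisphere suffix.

37° 50.250′ S, 49° 57.324′ E

Lat: fractional part 0.837500 → 50.25000 minutes
Lon: 49° + 0.955400 × 60 = 49° 57.32400′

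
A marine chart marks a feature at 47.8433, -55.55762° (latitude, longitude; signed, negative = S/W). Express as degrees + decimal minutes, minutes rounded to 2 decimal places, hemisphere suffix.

47° 50.60′ N, 55° 33.46′ W

Latitude: minutes = (47.843300 − 47) × 60 = 50.5980
Longitude is negative → W; |value| = 55.557620
Lon: 55° + 0.557620 × 60 = 55° 33.4572′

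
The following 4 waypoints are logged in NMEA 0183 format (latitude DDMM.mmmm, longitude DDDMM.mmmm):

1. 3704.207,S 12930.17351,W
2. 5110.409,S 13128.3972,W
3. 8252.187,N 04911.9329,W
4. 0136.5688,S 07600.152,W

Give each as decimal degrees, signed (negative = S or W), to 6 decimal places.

Point 1:
  φ: degrees = first 2 digits = 37, minutes = 4.207; 37 + 4.207/60 = 37.0701167
  S → negative
  Longitude: split at 3 digits → 129° and 30.17351′; 129 + 30.17351/60 = 129.5028918
  W → negative
Point 2:
  φ: degrees = first 2 digits = 51, minutes = 10.409; 51 + 10.409/60 = 51.1734833
  hemisphere S, so the sign is −
  Lon: split at 3 digits → 131° and 28.3972′; 131 + 28.3972/60 = 131.4732867
  W ⇒ negate
Point 3:
  φ: degrees = first 2 digits = 82, minutes = 52.187; 82 + 52.187/60 = 82.8697833
  N → positive
  Lon: degrees = first 3 digits = 49, minutes = 11.9329; 49 + 11.9329/60 = 49.1988817
  W → negative
Point 4:
  Lat: degrees = first 2 digits = 1, minutes = 36.5688; 1 + 36.5688/60 = 1.6094800
  hemisphere S, so the sign is −
  Longitude: split at 3 digits → 076° and 0.152′; 76 + 0.152/60 = 76.0025333
  hemisphere W, so the sign is −

1. -37.070117, -129.502892
2. -51.173483, -131.473287
3. 82.869783, -49.198882
4. -1.609480, -76.002533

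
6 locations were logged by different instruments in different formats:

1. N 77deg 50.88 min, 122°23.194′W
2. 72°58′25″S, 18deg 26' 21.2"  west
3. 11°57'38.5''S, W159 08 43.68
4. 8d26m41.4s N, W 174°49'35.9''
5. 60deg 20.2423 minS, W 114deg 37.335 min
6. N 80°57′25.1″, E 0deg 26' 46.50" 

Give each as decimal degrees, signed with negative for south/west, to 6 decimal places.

Point 1:
  Lat: 50.88′ = 0.848000°; total 77.8480000
  N → positive
  Lon: 122 + 23.194/60 = 122.3865667
  hemisphere W, so the sign is −
Point 2:
  φ: 72° + 58/60 + 25/3600 = 72 + 0.966667 + 0.006944 = 72.9736111
  hemisphere S, so the sign is −
  Longitude: 26′ + 21.2″ = 26.35333′; 18 + 26.35333/60 = 18.4392222
  W ⇒ negate
Point 3:
  Latitude: 57′ + 38.5″ = 57.64167′; 11 + 57.64167/60 = 11.9606944
  hemisphere S, so the sign is −
  Longitude: 159° + 8/60 + 43.68/3600 = 159 + 0.133333 + 0.012133 = 159.1454667
  W ⇒ negate
Point 4:
  φ: 8 + 26/60 + 41.4/3600 = 8.4448333
  N ⇒ keep positive
  Lon: 49′ + 35.9″ = 49.59833′; 174 + 49.59833/60 = 174.8266389
  W ⇒ negate
Point 5:
  Lat: 20.2423′ = 0.337372°; total 60.3373717
  S → negative
  Longitude: 37.335′ = 0.622250°; total 114.6222500
  W → negative
Point 6:
  Latitude: 57′ + 25.1″ = 57.41833′; 80 + 57.41833/60 = 80.9569722
  N ⇒ keep positive
  Lon: 26′ + 46.5″ = 26.77500′; 0 + 26.77500/60 = 0.4462500
  E ⇒ keep positive

1. 77.848000, -122.386567
2. -72.973611, -18.439222
3. -11.960694, -159.145467
4. 8.444833, -174.826639
5. -60.337372, -114.622250
6. 80.956972, 0.446250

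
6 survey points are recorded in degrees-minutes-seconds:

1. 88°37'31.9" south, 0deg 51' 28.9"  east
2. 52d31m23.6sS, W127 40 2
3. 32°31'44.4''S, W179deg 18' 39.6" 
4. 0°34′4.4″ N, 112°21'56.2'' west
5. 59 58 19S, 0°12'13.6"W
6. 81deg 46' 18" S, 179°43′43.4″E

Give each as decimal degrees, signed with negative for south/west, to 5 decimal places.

Point 1:
  φ: 37′ + 31.9″ = 37.53167′; 88 + 37.53167/60 = 88.625528
  S → negative
  Lon: 0° + 51/60 + 28.9/3600 = 0 + 0.850000 + 0.008028 = 0.858028
  E → positive
Point 2:
  φ: 52 + 31/60 + 23.6/3600 = 52.523222
  S ⇒ negate
  Longitude: 127 + 40/60 + 2/3600 = 127.667222
  hemisphere W, so the sign is −
Point 3:
  Lat: 31′ + 44.4″ = 31.74000′; 32 + 31.74000/60 = 32.529000
  S → negative
  λ: 18′ + 39.6″ = 18.66000′; 179 + 18.66000/60 = 179.311000
  W ⇒ negate
Point 4:
  Lat: 0 + 34/60 + 4.4/3600 = 0.567889
  N ⇒ keep positive
  Lon: 112 + 21/60 + 56.2/3600 = 112.365611
  W → negative
Point 5:
  Lat: 59° + 58/60 + 19/3600 = 59 + 0.966667 + 0.005278 = 59.971944
  S ⇒ negate
  λ: 0° + 12/60 + 13.6/3600 = 0 + 0.200000 + 0.003778 = 0.203778
  hemisphere W, so the sign is −
Point 6:
  φ: 81 + 46/60 + 18/3600 = 81.771667
  S ⇒ negate
  Longitude: 43′ + 43.4″ = 43.72333′; 179 + 43.72333/60 = 179.728722
  E ⇒ keep positive

1. -88.62553, 0.85803
2. -52.52322, -127.66722
3. -32.52900, -179.31100
4. 0.56789, -112.36561
5. -59.97194, -0.20378
6. -81.77167, 179.72872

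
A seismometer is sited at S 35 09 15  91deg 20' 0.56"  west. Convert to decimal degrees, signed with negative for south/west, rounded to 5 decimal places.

φ: 35 + 9/60 + 15/3600 = 35.154167
S → negative
Lon: 91° + 20/60 + 0.56/3600 = 91 + 0.333333 + 0.000156 = 91.333489
hemisphere W, so the sign is −

-35.15417, -91.33349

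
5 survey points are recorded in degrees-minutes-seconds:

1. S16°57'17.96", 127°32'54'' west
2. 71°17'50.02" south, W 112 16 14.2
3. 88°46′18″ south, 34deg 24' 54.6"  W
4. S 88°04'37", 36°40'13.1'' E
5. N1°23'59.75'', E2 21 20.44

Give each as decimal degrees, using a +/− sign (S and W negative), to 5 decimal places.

Point 1:
  Latitude: 57′ + 17.96″ = 57.29933′; 16 + 57.29933/60 = 16.954989
  hemisphere S, so the sign is −
  λ: 32′ + 54″ = 32.90000′; 127 + 32.90000/60 = 127.548333
  hemisphere W, so the sign is −
Point 2:
  Lat: 17′ + 50.02″ = 17.83367′; 71 + 17.83367/60 = 71.297228
  hemisphere S, so the sign is −
  Lon: 16′ + 14.2″ = 16.23667′; 112 + 16.23667/60 = 112.270611
  hemisphere W, so the sign is −
Point 3:
  φ: 46′ + 18″ = 46.30000′; 88 + 46.30000/60 = 88.771667
  S → negative
  λ: 34° + 24/60 + 54.6/3600 = 34 + 0.400000 + 0.015167 = 34.415167
  W → negative
Point 4:
  φ: 4′ + 37″ = 4.61667′; 88 + 4.61667/60 = 88.076944
  S → negative
  Longitude: 36° + 40/60 + 13.1/3600 = 36 + 0.666667 + 0.003639 = 36.670306
  E ⇒ keep positive
Point 5:
  Lat: 1° + 23/60 + 59.75/3600 = 1 + 0.383333 + 0.016597 = 1.399931
  N ⇒ keep positive
  λ: 2 + 21/60 + 20.44/3600 = 2.355678
  E → positive

1. -16.95499, -127.54833
2. -71.29723, -112.27061
3. -88.77167, -34.41517
4. -88.07694, 36.67031
5. 1.39993, 2.35568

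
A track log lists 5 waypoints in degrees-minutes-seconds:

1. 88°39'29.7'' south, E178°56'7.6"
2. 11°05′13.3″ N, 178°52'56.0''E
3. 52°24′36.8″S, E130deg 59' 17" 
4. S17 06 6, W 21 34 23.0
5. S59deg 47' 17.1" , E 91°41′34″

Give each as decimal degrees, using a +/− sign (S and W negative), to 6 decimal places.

Point 1:
  Latitude: 39′ + 29.7″ = 39.49500′; 88 + 39.49500/60 = 88.6582500
  S → negative
  Longitude: 178 + 56/60 + 7.6/3600 = 178.9354444
  E ⇒ keep positive
Point 2:
  φ: 5′ + 13.3″ = 5.22167′; 11 + 5.22167/60 = 11.0870278
  N → positive
  Lon: 52′ + 56″ = 52.93333′; 178 + 52.93333/60 = 178.8822222
  E ⇒ keep positive
Point 3:
  Lat: 52 + 24/60 + 36.8/3600 = 52.4102222
  S → negative
  λ: 59′ + 17″ = 59.28333′; 130 + 59.28333/60 = 130.9880556
  E ⇒ keep positive
Point 4:
  φ: 6′ + 6″ = 6.10000′; 17 + 6.10000/60 = 17.1016667
  hemisphere S, so the sign is −
  Lon: 34′ + 23″ = 34.38333′; 21 + 34.38333/60 = 21.5730556
  hemisphere W, so the sign is −
Point 5:
  Latitude: 59° + 47/60 + 17.1/3600 = 59 + 0.783333 + 0.004750 = 59.7880833
  S ⇒ negate
  Longitude: 91 + 41/60 + 34/3600 = 91.6927778
  E ⇒ keep positive

1. -88.658250, 178.935444
2. 11.087028, 178.882222
3. -52.410222, 130.988056
4. -17.101667, -21.573056
5. -59.788083, 91.692778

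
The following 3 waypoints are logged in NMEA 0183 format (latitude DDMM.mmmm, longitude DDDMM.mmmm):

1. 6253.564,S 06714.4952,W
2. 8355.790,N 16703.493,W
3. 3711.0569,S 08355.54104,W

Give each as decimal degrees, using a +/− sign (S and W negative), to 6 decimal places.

1. -62.892733, -67.241587
2. 83.929833, -167.058217
3. -37.184282, -83.925684

Point 1:
  φ: split at 2 digits → 62° and 53.564′; 62 + 53.564/60 = 62.8927333
  S → negative
  λ: split at 3 digits → 067° and 14.4952′; 67 + 14.4952/60 = 67.2415867
  W ⇒ negate
Point 2:
  Lat: split at 2 digits → 83° and 55.79′; 83 + 55.79/60 = 83.9298333
  N ⇒ keep positive
  Lon: degrees = first 3 digits = 167, minutes = 3.493; 167 + 3.493/60 = 167.0582167
  hemisphere W, so the sign is −
Point 3:
  Lat: degrees = first 2 digits = 37, minutes = 11.0569; 37 + 11.0569/60 = 37.1842817
  S ⇒ negate
  Lon: degrees = first 3 digits = 83, minutes = 55.54104; 83 + 55.54104/60 = 83.9256840
  W ⇒ negate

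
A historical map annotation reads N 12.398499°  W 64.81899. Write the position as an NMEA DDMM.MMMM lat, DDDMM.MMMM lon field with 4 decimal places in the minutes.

1223.9099,N / 06449.1394,W

Lat: 12° + 0.398499 × 60 = 12° 23.909940′
Longitude: fractional part 0.818990 → 49.139400 minutes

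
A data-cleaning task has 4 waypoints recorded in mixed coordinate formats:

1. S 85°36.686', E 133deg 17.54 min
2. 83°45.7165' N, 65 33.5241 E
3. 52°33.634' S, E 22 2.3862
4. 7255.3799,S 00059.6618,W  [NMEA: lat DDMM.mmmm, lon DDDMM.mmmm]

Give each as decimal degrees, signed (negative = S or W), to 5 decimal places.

Point 1:
  Lat: 36.686′ = 0.611433°; total 85.611433
  S ⇒ negate
  λ: 133 + 17.54/60 = 133.292333
  E → positive
Point 2:
  Latitude: 45.7165′ = 0.761942°; total 83.761942
  N ⇒ keep positive
  λ: 65 + 33.5241/60 = 65.558735
  E ⇒ keep positive
Point 3:
  Latitude: 33.634′ = 0.560567°; total 52.560567
  S ⇒ negate
  Lon: 2.3862′ = 0.039770°; total 22.039770
  E ⇒ keep positive
Point 4:
  φ: degrees = first 2 digits = 72, minutes = 55.3799; 72 + 55.3799/60 = 72.922998
  hemisphere S, so the sign is −
  λ: split at 3 digits → 000° and 59.6618′; 0 + 59.6618/60 = 0.994363
  W → negative

1. -85.61143, 133.29233
2. 83.76194, 65.55874
3. -52.56057, 22.03977
4. -72.92300, -0.99436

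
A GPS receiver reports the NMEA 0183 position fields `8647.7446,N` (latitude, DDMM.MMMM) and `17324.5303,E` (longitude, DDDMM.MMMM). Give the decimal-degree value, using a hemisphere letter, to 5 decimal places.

86.79574° N, 173.40884° E

Lat: degrees = first 2 digits = 86, minutes = 47.7446; 86 + 47.7446/60 = 86.795743
λ: degrees = first 3 digits = 173, minutes = 24.5303; 173 + 24.5303/60 = 173.408838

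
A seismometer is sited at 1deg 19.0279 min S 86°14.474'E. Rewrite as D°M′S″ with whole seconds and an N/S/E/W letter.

1°19′2″ S, 86°14′28″ E

φ: 19.02790′ → 19′ and 0.02790 × 60 = 1.67″
λ: 14.47400′ → 14′ and 0.47400 × 60 = 28.44″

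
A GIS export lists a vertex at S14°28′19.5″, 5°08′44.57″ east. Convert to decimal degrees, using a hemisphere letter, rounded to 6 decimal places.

φ: 28′ + 19.5″ = 28.32500′; 14 + 28.32500/60 = 14.4720833
Lon: 5° + 8/60 + 44.57/3600 = 5 + 0.133333 + 0.012381 = 5.1457139

14.472083° S, 5.145714° E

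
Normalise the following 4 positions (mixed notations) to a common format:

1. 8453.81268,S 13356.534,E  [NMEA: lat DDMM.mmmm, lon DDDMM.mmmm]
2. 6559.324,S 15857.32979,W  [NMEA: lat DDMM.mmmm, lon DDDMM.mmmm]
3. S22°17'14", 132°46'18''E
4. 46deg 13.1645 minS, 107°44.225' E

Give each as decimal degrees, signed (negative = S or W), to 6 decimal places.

1. -84.896878, 133.942233
2. -65.988733, -158.955497
3. -22.287222, 132.771667
4. -46.219408, 107.737083

Point 1:
  Latitude: split at 2 digits → 84° and 53.81268′; 84 + 53.81268/60 = 84.8968780
  S → negative
  λ: split at 3 digits → 133° and 56.534′; 133 + 56.534/60 = 133.9422333
  E ⇒ keep positive
Point 2:
  φ: degrees = first 2 digits = 65, minutes = 59.324; 65 + 59.324/60 = 65.9887333
  S → negative
  Longitude: degrees = first 3 digits = 158, minutes = 57.32979; 158 + 57.32979/60 = 158.9554965
  hemisphere W, so the sign is −
Point 3:
  Lat: 22 + 17/60 + 14/3600 = 22.2872222
  S → negative
  Lon: 132 + 46/60 + 18/3600 = 132.7716667
  E ⇒ keep positive
Point 4:
  Latitude: 46 + 13.1645/60 = 46.2194083
  S → negative
  Lon: 44.225′ = 0.737083°; total 107.7370833
  E → positive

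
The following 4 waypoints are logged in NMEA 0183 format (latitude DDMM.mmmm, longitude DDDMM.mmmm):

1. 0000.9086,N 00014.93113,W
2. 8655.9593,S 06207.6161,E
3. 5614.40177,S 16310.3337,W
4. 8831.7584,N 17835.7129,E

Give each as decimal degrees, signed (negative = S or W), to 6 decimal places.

1. 0.015143, -0.248852
2. -86.932655, 62.126935
3. -56.240030, -163.172228
4. 88.529307, 178.595215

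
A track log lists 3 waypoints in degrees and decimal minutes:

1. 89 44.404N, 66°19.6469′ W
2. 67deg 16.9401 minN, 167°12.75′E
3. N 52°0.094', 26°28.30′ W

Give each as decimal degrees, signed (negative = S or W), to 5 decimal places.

1. 89.74007, -66.32745
2. 67.28234, 167.21250
3. 52.00157, -26.47167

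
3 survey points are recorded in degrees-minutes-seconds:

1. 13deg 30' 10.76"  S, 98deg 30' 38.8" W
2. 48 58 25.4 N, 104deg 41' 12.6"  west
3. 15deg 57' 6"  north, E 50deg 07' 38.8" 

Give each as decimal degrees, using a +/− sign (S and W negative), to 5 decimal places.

1. -13.50299, -98.51078
2. 48.97372, -104.68683
3. 15.95167, 50.12744

Point 1:
  φ: 13° + 30/60 + 10.76/3600 = 13 + 0.500000 + 0.002989 = 13.502989
  hemisphere S, so the sign is −
  Lon: 98° + 30/60 + 38.8/3600 = 98 + 0.500000 + 0.010778 = 98.510778
  W ⇒ negate
Point 2:
  Latitude: 58′ + 25.4″ = 58.42333′; 48 + 58.42333/60 = 48.973722
  N → positive
  Lon: 41′ + 12.6″ = 41.21000′; 104 + 41.21000/60 = 104.686833
  hemisphere W, so the sign is −
Point 3:
  Latitude: 15° + 57/60 + 6/3600 = 15 + 0.950000 + 0.001667 = 15.951667
  N ⇒ keep positive
  λ: 50 + 7/60 + 38.8/3600 = 50.127444
  E ⇒ keep positive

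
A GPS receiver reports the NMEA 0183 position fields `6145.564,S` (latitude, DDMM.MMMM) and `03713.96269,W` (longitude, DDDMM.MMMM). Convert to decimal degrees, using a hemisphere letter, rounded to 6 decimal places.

Latitude: split at 2 digits → 61° and 45.564′; 61 + 45.564/60 = 61.7594000
Lon: degrees = first 3 digits = 37, minutes = 13.96269; 37 + 13.96269/60 = 37.2327115

61.759400° S, 37.232712° W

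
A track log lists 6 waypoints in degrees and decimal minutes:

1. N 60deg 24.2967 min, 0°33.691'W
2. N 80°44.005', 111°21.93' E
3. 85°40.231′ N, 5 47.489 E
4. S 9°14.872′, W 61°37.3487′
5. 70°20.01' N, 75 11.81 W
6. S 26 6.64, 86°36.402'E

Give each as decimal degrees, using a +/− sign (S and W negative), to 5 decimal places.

1. 60.40495, -0.56152
2. 80.73342, 111.36550
3. 85.67052, 5.79148
4. -9.24787, -61.62248
5. 70.33350, -75.19683
6. -26.11067, 86.60670

Point 1:
  Lat: 60 + 24.2967/60 = 60.404945
  N → positive
  λ: 0 + 33.691/60 = 0.561517
  hemisphere W, so the sign is −
Point 2:
  Latitude: 44.005′ = 0.733417°; total 80.733417
  N ⇒ keep positive
  Longitude: 21.93′ = 0.365500°; total 111.365500
  E → positive
Point 3:
  Lat: 40.231′ = 0.670517°; total 85.670517
  N ⇒ keep positive
  Longitude: 5 + 47.489/60 = 5.791483
  E ⇒ keep positive
Point 4:
  φ: 9 + 14.872/60 = 9.247867
  S → negative
  λ: 61 + 37.3487/60 = 61.622478
  W ⇒ negate
Point 5:
  Latitude: 70 + 20.01/60 = 70.333500
  N → positive
  λ: 11.81′ = 0.196833°; total 75.196833
  hemisphere W, so the sign is −
Point 6:
  Latitude: 26 + 6.64/60 = 26.110667
  S ⇒ negate
  Lon: 36.402′ = 0.606700°; total 86.606700
  E ⇒ keep positive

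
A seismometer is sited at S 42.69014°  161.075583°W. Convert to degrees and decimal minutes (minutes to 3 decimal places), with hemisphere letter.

42° 41.408′ S, 161° 4.535′ W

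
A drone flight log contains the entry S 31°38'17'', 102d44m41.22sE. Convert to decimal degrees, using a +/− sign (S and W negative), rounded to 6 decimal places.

-31.638056, 102.744783

Latitude: 31° + 38/60 + 17/3600 = 31 + 0.633333 + 0.004722 = 31.6380556
hemisphere S, so the sign is −
Longitude: 102° + 44/60 + 41.22/3600 = 102 + 0.733333 + 0.011450 = 102.7447833
E ⇒ keep positive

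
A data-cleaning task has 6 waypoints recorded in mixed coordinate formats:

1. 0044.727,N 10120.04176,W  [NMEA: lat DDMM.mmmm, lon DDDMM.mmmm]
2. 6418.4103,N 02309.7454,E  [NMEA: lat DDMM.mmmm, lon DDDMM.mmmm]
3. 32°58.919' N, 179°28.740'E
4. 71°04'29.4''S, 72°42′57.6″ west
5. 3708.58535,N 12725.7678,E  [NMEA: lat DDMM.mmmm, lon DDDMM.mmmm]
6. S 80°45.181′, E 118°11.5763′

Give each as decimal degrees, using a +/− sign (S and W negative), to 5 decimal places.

1. 0.74545, -101.33403
2. 64.30684, 23.16242
3. 32.98198, 179.47900
4. -71.07483, -72.71600
5. 37.14309, 127.42946
6. -80.75302, 118.19294

Point 1:
  φ: split at 2 digits → 00° and 44.727′; 0 + 44.727/60 = 0.745450
  N ⇒ keep positive
  Longitude: split at 3 digits → 101° and 20.04176′; 101 + 20.04176/60 = 101.334029
  W ⇒ negate
Point 2:
  φ: split at 2 digits → 64° and 18.4103′; 64 + 18.4103/60 = 64.306838
  N → positive
  Lon: degrees = first 3 digits = 23, minutes = 9.7454; 23 + 9.7454/60 = 23.162423
  E → positive
Point 3:
  Latitude: 58.919′ = 0.981983°; total 32.981983
  N → positive
  λ: 28.74′ = 0.479000°; total 179.479000
  E → positive
Point 4:
  φ: 71 + 4/60 + 29.4/3600 = 71.074833
  hemisphere S, so the sign is −
  Lon: 72° + 42/60 + 57.6/3600 = 72 + 0.700000 + 0.016000 = 72.716000
  W → negative
Point 5:
  φ: split at 2 digits → 37° and 8.58535′; 37 + 8.58535/60 = 37.143089
  N ⇒ keep positive
  λ: split at 3 digits → 127° and 25.7678′; 127 + 25.7678/60 = 127.429463
  E → positive
Point 6:
  Latitude: 80 + 45.181/60 = 80.753017
  hemisphere S, so the sign is −
  Lon: 118 + 11.5763/60 = 118.192938
  E → positive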